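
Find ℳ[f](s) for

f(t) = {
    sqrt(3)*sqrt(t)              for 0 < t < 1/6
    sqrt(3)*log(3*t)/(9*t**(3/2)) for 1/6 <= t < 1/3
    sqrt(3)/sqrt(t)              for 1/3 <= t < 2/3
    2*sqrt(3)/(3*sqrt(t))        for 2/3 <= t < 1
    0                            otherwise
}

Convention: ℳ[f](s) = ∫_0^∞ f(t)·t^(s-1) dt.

2**(1/2 - s)*(-2*2**(s - 1/2)*(s - 1/2)*(s + 1/2) - 6*2**(s - 1/2)*(s + 1/2)*(-2*s + (s - 1/2)**2 + 2) + 2*2**(2*s - 1)*(s + 1/2)*(-2*s + (s - 1/2)**2 + 2) + 4*6**(s - 1/2)*(s + 1/2)*(-2*s + (s - 1/2)**2 + 2) + 4*(s - 1/2)**2*(s + 1/2)*log(2) - 4*(s - 1/2)*(s + 1/2)*log(2) + 4*(s - 1/2)*(s + 1/2) + (s - 1/2)*(-2*s + (s - 1/2)**2 + 2))/(2*3**s*(s - 1/2)*(s + 1/2)*(-2*s + (s - 1/2)**2 + 2))
  Re(s) > -1/2

the common scale on t comes off first: sqrt(t) on [0, 1/2); log(t)/t**(3/2) on [1/2, 1); 3/sqrt(t) on [1, 2); …
reversing the shared t-power: t**(3/2) on [0, 1/2); log(t)/sqrt(t) on [1/2, 1); 3*sqrt(t) on [1, 2); …
undo the shared t-power: t on [0, 1/2); log(t)/t on [1/2, 1); 3 on [1, 2); …
the 4 pieces separated at 1/6, 1/3, 2/3 each add one integral
for t in [0, 1/6): the term is ∫ sqrt(3)*sqrt(t)·t^(s-1)
for t in [1/6, 1/3): the term is ∫ sqrt(3)*log(3*t)/(9*t**(3/2))·t^(s-1)
the [1/3, 2/3) slice contributes ∫ sqrt(3)/sqrt(t)·t^(s-1) dt
∫ 2*sqrt(3)/(3*sqrt(t))·t^(s-1) over [2/3, 1)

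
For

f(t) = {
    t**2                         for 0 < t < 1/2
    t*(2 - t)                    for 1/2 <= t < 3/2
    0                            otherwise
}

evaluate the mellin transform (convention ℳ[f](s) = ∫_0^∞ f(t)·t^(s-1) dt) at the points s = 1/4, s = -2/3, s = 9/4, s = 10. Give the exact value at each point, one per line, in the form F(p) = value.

reversing the shared t-power: t on [0, 1/2); 2 - t on [1/2, 3/2)
integrate the 2 segments split at 1/2, then add the results
[0, 1/2) adds the kernel integral of t**2
on [1/2, 3/2): add ∫ t*(2 - t)·t^(s-1) dt

F(1/4) = 2**(3/4)*(-26 + 63*3**(1/4))/90
F(-2/3) = 3*2**(2/3)*(-14 + 13*3**(1/3))/16
F(9/4) = 3*2**(3/4)*(-14 + 261*3**(1/4))/1768
F(10) = 2657179/540672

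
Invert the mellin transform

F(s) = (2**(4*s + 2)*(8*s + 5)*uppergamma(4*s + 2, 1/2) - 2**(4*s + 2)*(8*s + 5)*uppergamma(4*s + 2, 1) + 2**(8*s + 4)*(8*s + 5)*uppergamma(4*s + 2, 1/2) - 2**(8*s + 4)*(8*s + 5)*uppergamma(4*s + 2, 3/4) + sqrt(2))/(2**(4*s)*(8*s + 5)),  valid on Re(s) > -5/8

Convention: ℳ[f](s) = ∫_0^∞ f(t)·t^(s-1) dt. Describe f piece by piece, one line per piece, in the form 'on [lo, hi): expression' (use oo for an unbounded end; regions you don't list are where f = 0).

on [0, 1/16): t**(5/8)
on [1/16, 1): sqrt(t)*exp(-t**(1/4))
on [1, 81/16): sqrt(t)*exp(-t**(1/4)/2)

peel off the power substitution: t**(5/4) on [0, 1/4); t*exp(-sqrt(t)) on [1/4, 1); t*exp(-sqrt(t)/2) on [1, 9/4)
peel off the shared t-power: t**(1/4) on [0, 1/4); exp(-sqrt(t)) on [1/4, 1); exp(-sqrt(t)/2) on [1, 9/4)
remove the power substitution first: sqrt(t) on [0, 1/2); exp(-t) on [1/2, 1); exp(-t/2) on [1, 3/2)
linearity at 1/16, 1 turns ℳ[f](s) into 3 summed integrals
over [0, 1/16), the kernel integral of t**(5/8) enters the sum
for t in [1/16, 1): the term is ∫ sqrt(t)*exp(-t**(1/4))·t^(s-1)
over [1, 81/16), the kernel integral of sqrt(t)*exp(-t**(1/4)/2) enters the sum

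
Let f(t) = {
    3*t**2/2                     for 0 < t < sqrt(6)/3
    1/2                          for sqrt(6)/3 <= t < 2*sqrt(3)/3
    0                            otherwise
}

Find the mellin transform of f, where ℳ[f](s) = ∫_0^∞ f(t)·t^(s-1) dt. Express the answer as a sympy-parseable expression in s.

(2**(s/2)*(s/2 + 1) + s/2 - 1)/(2*(3/2)**(s/2)*s*(s/2 + 1))
  Re(s) > -2

back out the power substitution: 3*t/2 on [0, 2/3); 1/2 on [2/3, 4/3)
undo the common scale on t: t on [0, 1); 1/2 on [1, 2)
integrate the 2 segments split at sqrt(6)/3, then add the results
over [0, sqrt(6)/3), the kernel integral of 3*t**2/2 enters the sum
segment sqrt(6)/3 to 2*sqrt(3)/3 holds 1/2; add its integral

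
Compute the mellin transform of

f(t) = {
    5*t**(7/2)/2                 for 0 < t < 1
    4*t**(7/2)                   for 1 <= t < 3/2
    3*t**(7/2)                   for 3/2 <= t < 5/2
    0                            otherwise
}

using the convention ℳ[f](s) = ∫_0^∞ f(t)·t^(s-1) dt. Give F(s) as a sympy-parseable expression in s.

(2*(3/2)**(s + 7/2) + 6*(5/2)**(s + 7/2) - 3)/(2*s + 7)
  Re(s) > -7/2

the 3 pieces separated at 1, 3/2 each add one integral
[0, 1) adds the kernel integral of 5*t**(7/2)/2
on [1, 3/2) integrate f = 4*t**(7/2) against the kernel
segment [3/2, 5/2) carries 3*t**(7/2); integrate it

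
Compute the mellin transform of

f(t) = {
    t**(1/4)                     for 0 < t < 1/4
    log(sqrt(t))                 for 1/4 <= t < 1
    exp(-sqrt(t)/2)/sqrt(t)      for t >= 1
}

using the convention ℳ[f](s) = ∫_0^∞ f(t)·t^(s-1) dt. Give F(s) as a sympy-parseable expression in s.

invert the power substitution to get sqrt(t) on [0, 1/2); log(t) on [1/2, 1); exp(-t/2)/t on [1, ∞)
invert the shared t-power to get t**(3/2) on [0, 1/2); t*log(t) on [1/2, 1); exp(-t/2) on [1, ∞)
f breaks at 1/4, 1 into 3 integrals to sum
∫ over [0, 1/4) of t**(1/4)·t^(s-1) joins the sum
on [1/4, 1): add ∫ log(sqrt(t))·t^(s-1) dt
on [1, ∞): add ∫ exp(-sqrt(t)/2)/sqrt(t)·t^(s-1) dt

(8*2**(4*s)*s**3*uppergamma(2*s - 1, 1/2) + 2*2**(4*s)*s**2*uppergamma(2*s - 1, 1/2) - 4*4**s*s - 4**s + 8*s**2*log(2) + 4*sqrt(2)*s**2 + s*log(4) + 4*s + 1)/(2*2**(2*s)*s**2*(4*s + 1))
  Re(s) > -1/4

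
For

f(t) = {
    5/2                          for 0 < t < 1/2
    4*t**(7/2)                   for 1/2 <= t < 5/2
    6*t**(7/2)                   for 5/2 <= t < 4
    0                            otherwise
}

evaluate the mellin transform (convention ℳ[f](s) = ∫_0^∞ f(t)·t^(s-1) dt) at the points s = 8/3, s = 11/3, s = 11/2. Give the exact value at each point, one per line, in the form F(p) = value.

F(8/3) = -46875*2**(5/6)*5**(1/6)/1184 - 3*2**(5/6)/592 + 18874923*2**(1/3)/4736
F(11/3) = -234375*2**(5/6)*5**(1/6)/2752 - 3*2**(5/6)/1376 + 207618693*2**(1/3)/15136
F(11/2) = 5*sqrt(2)/704 + 400700057/2304

breakpoints 1/2, 5/2: one integral from each of the 3 segments
on [0, 1/2): add ∫ 5/2·t^(s-1) dt
over [1/2, 5/2), the kernel integral of 4*t**(7/2) enters the sum
over [5/2, 4), the kernel integral of 6*t**(7/2) enters the sum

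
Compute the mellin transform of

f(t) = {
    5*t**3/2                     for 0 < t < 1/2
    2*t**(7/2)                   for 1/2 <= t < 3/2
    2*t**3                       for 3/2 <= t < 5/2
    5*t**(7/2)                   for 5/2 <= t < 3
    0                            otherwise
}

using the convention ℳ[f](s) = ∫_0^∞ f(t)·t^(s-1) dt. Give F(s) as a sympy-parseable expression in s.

(-8*2**(-s - 7/2)*(s + 3) + 5*2**(-s - 3)*(2*s + 7) + 20*3**(s + 7/2)*(s + 3) - 4*(3/2)**(s + 3)*(2*s + 7) + 8*(3/2)**(s + 7/2)*(s + 3) + 4*(5/2)**(s + 3)*(2*s + 7) - 20*(5/2)**(s + 7/2)*(s + 3))/(2*(s + 3)*(2*s + 7))
  Re(s) > -3

split f at 1/2, 3/2, 5/2: ℳ[f](s) collects 4 kernel integrals
segment [0, 1/2) carries 5*t**3/2; integrate it
over [1/2, 3/2), the kernel integral of 2*t**(7/2) enters the sum
on [3/2, 5/2) integrate f = 2*t**3 against the kernel
piece [5/2, 3): integrate 5*t**(7/2) against the kernel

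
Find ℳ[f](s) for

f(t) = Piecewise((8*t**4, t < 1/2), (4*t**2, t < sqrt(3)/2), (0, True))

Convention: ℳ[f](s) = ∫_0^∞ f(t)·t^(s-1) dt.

(6*3**(s/2)*(s + 4) - s - 6)/(2*2**s*(s + 2)*(s + 4))
  Re(s) > -4

invert the shared t-power to get 8*t**3 on [0, 1/2); 4*t on [1/2, sqrt(3)/2)
back out the common scale on t: t**3 on [0, 1); 2*t on [1, sqrt(3))
strip the power substitution: t**(3/2) on [0, 1); 2*sqrt(t) on [1, 3)
slice at 1/2, transform all 2 pieces, and sum them
between 0 and 1/2 the integrand is 8*t**4·t^(s-1)
∫ over [1/2, sqrt(3)/2) of 4*t**2·t^(s-1) joins the sum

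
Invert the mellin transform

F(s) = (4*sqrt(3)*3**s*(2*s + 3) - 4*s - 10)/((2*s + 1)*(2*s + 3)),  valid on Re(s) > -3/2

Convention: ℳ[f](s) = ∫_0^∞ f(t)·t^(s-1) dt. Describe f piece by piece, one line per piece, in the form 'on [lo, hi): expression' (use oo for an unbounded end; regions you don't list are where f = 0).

on [0, 1): t**(3/2)
on [1, 3): 2*sqrt(t)

f breaks at 1 into 2 integrals to sum
segment 0 to 1 holds t**(3/2); add its integral
∫ 2*sqrt(t)·t^(s-1) over [1, 3)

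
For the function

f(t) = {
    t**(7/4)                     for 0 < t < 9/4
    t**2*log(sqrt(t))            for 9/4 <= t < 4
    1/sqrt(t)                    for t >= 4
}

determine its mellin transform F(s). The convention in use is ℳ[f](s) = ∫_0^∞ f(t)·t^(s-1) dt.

2**(-2*s - 3)*(32*2**(4*s + 6)*(2*s - 1)*(2*s + 3)*(4*s + 7)*log(2) - 32*2**(4*s + 6)*(2*s - 1)*(4*s + 7) + 32*2**(4*s + 6)*(2*s - 1)*(4*s + 7)*log(2) - 2**(4*s + 6)*(4*s + 7)*(4*s + (2*s + 3)**2 + 7) - 24*3**(2*s + 3)*(2*s - 1)*(2*s + 3)*(4*s + 7)*log(3) + 24*3**(2*s + 3)*(2*s - 1)*(2*s + 3)*(4*s + 7)*log(2) - 24*3**(2*s + 3)*(2*s - 1)*(4*s + 7)*log(3) + 24*3**(2*s + 3)*(2*s - 1)*(4*s + 7)*log(2) + 24*3**(2*s + 3)*(2*s - 1)*(4*s + 7) + 16*3**(2*s + 3)*sqrt(6)*(2*s - 1)*(4*s + (2*s + 3)**2 + 7))/(8*(2*s - 1)*(4*s + 7)*(4*s + (2*s + 3)**2 + 7))
  -7/4 < Re(s) < 1/2

remove the shared t-power first: t**(3/4) on [0, 9/4); t*log(sqrt(t)) on [9/4, 4); t**(-3/2) on [4, ∞)
remove the power substitution first: t**(3/2) on [0, 3/2); t**2*log(t) on [3/2, 2); t**(-3) on [2, ∞)
peel off the shared t-power: sqrt(t) on [0, 3/2); t*log(t) on [3/2, 2); t**(-4) on [2, ∞)
split f at 9/4, 4: ℳ[f](s) collects 3 kernel integrals
for t in [0, 9/4): the term is ∫ t**(7/4)·t^(s-1)
∫ t**2*log(sqrt(t))·t^(s-1) over [9/4, 4)
on [4, ∞) integrate f = 1/sqrt(t) against the kernel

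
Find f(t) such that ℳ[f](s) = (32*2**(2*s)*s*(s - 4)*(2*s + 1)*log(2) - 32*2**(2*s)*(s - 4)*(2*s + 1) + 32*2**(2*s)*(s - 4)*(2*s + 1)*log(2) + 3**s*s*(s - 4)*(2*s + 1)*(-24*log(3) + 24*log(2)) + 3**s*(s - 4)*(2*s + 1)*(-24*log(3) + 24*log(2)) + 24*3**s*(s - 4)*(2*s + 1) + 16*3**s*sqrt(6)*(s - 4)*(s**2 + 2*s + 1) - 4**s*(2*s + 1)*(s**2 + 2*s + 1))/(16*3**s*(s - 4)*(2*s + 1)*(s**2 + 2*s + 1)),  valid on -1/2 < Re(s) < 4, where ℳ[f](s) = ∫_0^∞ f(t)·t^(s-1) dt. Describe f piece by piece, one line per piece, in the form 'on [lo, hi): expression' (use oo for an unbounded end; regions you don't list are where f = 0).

invert the common scale on t to get sqrt(t) on [0, 3/2); t*log(t) on [3/2, 2); t**(-4) on [2, ∞)
summing 3 kernel integrals split by 1, 4/3 yields ℳ[f](s)
∫ sqrt(6)*sqrt(t)/2·t^(s-1) over [0, 1)
on [1, 4/3) integrate f = 3*t*log(3*t/2)/2 against the kernel
[4/3, ∞) adds the kernel integral of 16/(81*t**4)

on [0, 1): sqrt(6)*sqrt(t)/2
on [1, 4/3): 3*t*log(3*t/2)/2
on [4/3, oo): 16/(81*t**4)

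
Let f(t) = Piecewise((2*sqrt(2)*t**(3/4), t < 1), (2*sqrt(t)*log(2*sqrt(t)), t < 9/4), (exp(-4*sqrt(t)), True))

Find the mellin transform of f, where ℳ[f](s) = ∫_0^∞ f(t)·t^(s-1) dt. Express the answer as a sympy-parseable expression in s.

2*(-4*144**s*s*(4*s + 3)*log(2) - 2*144**s*(4*s + 3)*log(2) + 2*144**s*(4*s + 3) + 4*144**s*sqrt(2)*(4*s**2 + 4*s + 1) + 6*324**s*s*(4*s + 3)*log(3) - 3*324**s*(4*s + 3) + 3*324**s*(4*s + 3)*log(3) + 9**s*(4*s + 3)*(4*s**2 + 4*s + 1)*uppergamma(2*s, 6))/(144**s*(4*s + 3)*(4*s**2 + 4*s + 1))
  Re(s) > -3/4

peel off the power substitution: 2*sqrt(2)*t**(3/2) on [0, 1); 2*t*log(2*t) on [1, 3/2); exp(-4*t) on [3/2, ∞)
the common scale on t comes off first: t**(3/2) on [0, 2); t*log(t) on [2, 3); exp(-2*t) on [3, ∞)
slice at 1, 9/4, transform all 3 pieces, and sum them
∫ 2*sqrt(2)*t**(3/4)·t^(s-1) over [0, 1)
∫ 2*sqrt(t)*log(2*sqrt(t))·t^(s-1) over [1, 9/4)
segment [9/4, ∞) carries exp(-4*sqrt(t)); integrate it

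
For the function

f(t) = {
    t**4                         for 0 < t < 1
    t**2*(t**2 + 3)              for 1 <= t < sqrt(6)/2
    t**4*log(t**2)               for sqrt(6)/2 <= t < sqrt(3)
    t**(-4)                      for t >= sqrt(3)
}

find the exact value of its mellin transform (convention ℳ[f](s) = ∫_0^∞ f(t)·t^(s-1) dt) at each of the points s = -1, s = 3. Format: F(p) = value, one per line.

F(-1) = -3 - 89*sqrt(3)/135 + log(2**(sqrt(6)/4)*3**(-sqrt(6)/4 + sqrt(3))) + 23*sqrt(6)/12
F(3) = -113*sqrt(3)/147 - 27*sqrt(6)*log(3)/112 - 3/5 + 27*sqrt(6)*log(2)/112 + 3861*sqrt(6)/3920 + 27*sqrt(3)*log(3)/7

strip the power substitution: t**2 on [0, 1); t*(t + 3) on [1, 3/2); t**2*log(t) on [3/2, 3); …
the shared t-power comes off first: t on [0, 1); t + 3 on [1, 3/2); t*log(t) on [3/2, 3); …
the 4 pieces separated at 1, sqrt(6)/2, sqrt(3) each add one integral
piece [0, 1): integrate t**4 against the kernel
∫ t**2*(t**2 + 3)·t^(s-1) over [1, sqrt(6)/2)
∫ t**4*log(t**2)·t^(s-1) over [sqrt(6)/2, sqrt(3))
∫ over [sqrt(3), ∞) of t**(-4)·t^(s-1) joins the sum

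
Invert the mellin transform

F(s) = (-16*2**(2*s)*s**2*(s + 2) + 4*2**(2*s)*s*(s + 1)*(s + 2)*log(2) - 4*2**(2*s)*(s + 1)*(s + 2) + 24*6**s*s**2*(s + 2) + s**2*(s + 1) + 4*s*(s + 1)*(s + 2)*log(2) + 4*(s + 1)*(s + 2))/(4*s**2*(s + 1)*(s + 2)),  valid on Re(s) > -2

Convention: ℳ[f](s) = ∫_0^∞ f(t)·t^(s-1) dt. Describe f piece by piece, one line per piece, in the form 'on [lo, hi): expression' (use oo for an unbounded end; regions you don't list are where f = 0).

strip the common scale on t: t**2 on [0, 1/2); log(t) on [1/2, 2); 2*t on [2, 3)
along the cuts 1, 4, ℳ[f](s) splits into 3 integrals
over [0, 1), the kernel integral of t**2/4 enters the sum
piece [1, 4): integrate log(t/2) against the kernel
segment 4 to 6 holds t; add its integral

on [0, 1): t**2/4
on [1, 4): log(t/2)
on [4, 6): t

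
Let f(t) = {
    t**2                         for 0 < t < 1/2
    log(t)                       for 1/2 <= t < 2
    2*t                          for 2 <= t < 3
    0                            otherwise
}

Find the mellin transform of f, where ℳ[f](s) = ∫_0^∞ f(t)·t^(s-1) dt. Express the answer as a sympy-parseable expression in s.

breakpoints 1/2, 2: one integral from each of the 3 segments
[0, 1/2) adds the kernel integral of t**2
on [1/2, 2): add ∫ log(t)·t^(s-1) dt
[2, 3) adds the kernel integral of 2*t

(-16*2**(2*s)*s**2*(s + 2) + 4*2**(2*s)*s*(s + 1)*(s + 2)*log(2) - 4*2**(2*s)*(s + 1)*(s + 2) + 24*6**s*s**2*(s + 2) + s**2*(s + 1) + 4*s*(s + 1)*(s + 2)*log(2) + 4*(s + 1)*(s + 2))/(4*2**s*s**2*(s + 1)*(s + 2))
  Re(s) > -2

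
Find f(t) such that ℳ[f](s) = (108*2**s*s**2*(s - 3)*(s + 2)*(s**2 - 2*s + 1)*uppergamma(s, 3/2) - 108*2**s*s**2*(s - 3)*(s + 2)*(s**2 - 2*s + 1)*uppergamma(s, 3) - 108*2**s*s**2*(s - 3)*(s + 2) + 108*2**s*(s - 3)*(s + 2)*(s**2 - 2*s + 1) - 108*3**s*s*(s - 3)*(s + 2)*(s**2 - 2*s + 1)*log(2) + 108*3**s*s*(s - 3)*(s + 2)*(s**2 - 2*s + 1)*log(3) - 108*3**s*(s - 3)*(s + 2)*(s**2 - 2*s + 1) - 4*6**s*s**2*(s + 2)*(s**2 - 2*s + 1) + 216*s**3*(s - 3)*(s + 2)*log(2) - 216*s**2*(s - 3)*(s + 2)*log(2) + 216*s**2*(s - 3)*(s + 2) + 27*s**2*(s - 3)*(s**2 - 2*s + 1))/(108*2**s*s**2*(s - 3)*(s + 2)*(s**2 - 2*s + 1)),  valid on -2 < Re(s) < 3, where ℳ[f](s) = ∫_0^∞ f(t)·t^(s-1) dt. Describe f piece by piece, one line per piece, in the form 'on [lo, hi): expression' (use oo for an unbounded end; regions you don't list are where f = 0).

on [0, 1/2): t**2
on [1/2, 1): log(t)/t
on [1, 3/2): log(t)
on [3/2, 3): exp(-t)
on [3, oo): t**(-3)

summing 5 kernel integrals split by 1/2, 1, 3/2, 3 yields ℳ[f](s)
segment [0, 1/2) carries t**2; integrate it
piece [1/2, 1): integrate log(t)/t against the kernel
on [1, 3/2): add ∫ log(t)·t^(s-1) dt
[3/2, 3) adds the kernel integral of exp(-t)
on [3, ∞): add ∫ t**(-3)·t^(s-1) dt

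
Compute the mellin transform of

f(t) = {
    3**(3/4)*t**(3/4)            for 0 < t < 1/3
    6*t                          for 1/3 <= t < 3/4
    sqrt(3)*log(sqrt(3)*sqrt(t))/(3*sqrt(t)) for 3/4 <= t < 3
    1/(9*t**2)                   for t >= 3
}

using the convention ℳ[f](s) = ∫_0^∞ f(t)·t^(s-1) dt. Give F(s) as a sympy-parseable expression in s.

reversing the common scale on t: t**(3/4) on [0, 1); 2*t on [1, 9/4); log(sqrt(t))/sqrt(t) on [9/4, 9); …
back out the power substitution: t**(3/2) on [0, 1); 2*t**2 on [1, 3/2); log(t)/t on [3/2, 3); …
decompose at 1/3, 3/4, 3; ℳ[f](s) sums the 4 pieces' integrals
for t in [0, 1/3): the term is ∫ 3**(3/4)*t**(3/4)·t^(s-1)
segment [1/3, 3/4) carries 6*t; integrate it
∫ sqrt(3)*log(sqrt(3)*sqrt(t))/(3*sqrt(t))·t^(s-1) over [3/4, 3)
∫ over [3, ∞) of 1/(9*t**2)·t^(s-1) joins the sum

(324*2**(2*s)*(2*s - 4)*(2*s + 2)*(4*s**2 - 4*s + 1) - 324*2**(2*s)*(2*s - 4)*(4*s + 3)*(4*s**2 - 4*s + 1) - 216*3**(2*s)*s*(2*s - 4)*(2*s + 2)*(4*s + 3)*log(3) + 216*3**(2*s)*s*(2*s - 4)*(2*s + 2)*(4*s + 3)*log(2) - 108*3**(2*s)*(2*s - 4)*(2*s + 2)*(4*s + 3)*log(2) + 108*3**(2*s)*(2*s - 4)*(2*s + 2)*(4*s + 3) + 108*3**(2*s)*(2*s - 4)*(2*s + 2)*(4*s + 3)*log(3) + 729*3**(2*s)*(2*s - 4)*(4*s + 3)*(4*s**2 - 4*s + 1) + 108*6**(2*s)*s*(2*s - 4)*(2*s + 2)*(4*s + 3)*log(3) - 54*6**(2*s)*(2*s - 4)*(2*s + 2)*(4*s + 3)*log(3) - 54*6**(2*s)*(2*s - 4)*(2*s + 2)*(4*s + 3) - 2*6**(2*s)*(2*s + 2)*(4*s + 3)*(4*s**2 - 4*s + 1))/(81*2**(2*s)*3**s*(2*s - 4)*(2*s + 2)*(4*s + 3)*(4*s**2 - 4*s + 1))
  -3/4 < Re(s) < 2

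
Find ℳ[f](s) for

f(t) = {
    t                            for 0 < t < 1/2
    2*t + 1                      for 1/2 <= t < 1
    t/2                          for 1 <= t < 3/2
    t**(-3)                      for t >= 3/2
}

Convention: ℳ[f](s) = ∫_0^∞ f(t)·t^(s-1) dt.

(270*2**s*s**2 - 702*2**s*s - 324*2**s + 49*3**s*s**2 - 275*3**s*s - 162*s**2 + 378*s + 324)/(108*2**s*s*(s**2 - 2*s - 3))
  -1 < Re(s) < 3

treat the 4 regions marked off by 1/2, 1, 3/2 separately and sum
for t in [0, 1/2): the term is ∫ t·t^(s-1)
segment 1/2 to 1 holds (2*t + 1); add its integral
∫ over [1, 3/2) of t/2·t^(s-1) joins the sum
over [3/2, ∞), the kernel integral of t**(-3) enters the sum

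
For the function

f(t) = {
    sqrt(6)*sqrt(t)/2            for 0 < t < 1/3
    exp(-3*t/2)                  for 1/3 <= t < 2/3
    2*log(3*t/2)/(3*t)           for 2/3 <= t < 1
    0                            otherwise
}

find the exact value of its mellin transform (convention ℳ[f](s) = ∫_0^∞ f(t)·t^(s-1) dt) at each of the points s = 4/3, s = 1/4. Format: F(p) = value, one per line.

invert the common scale on t to get sqrt(t) on [0, 1/2); exp(-t) on [1/2, 1); log(t)/t on [1, 3/2)
f breaks at 1/3, 2/3 into 3 integrals to sum
for t in [0, 1/3): the term is ∫ sqrt(6)*sqrt(t)/2·t^(s-1)
the [1/3, 2/3) slice contributes ∫ exp(-3*t/2)·t^(s-1) dt
on [2/3, 1) integrate f = 2*log(3*t/2)/(3*t) against the kernel

F(4/3) = 3**(2/3)*(-198*3**(1/3) - 22*2**(1/3)*uppergamma(4/3, 1) + 3*sqrt(2) + 22*2**(1/3)*uppergamma(4/3, 1/2) + log(3**(66*3**(1/3))/2**(66*3**(1/3))) + 198*2**(1/3))/99
F(1/4) = 3**(3/4)*(-32*3**(1/4) + log(2**(24*3**(1/4))/3**(24*3**(1/4))) - 27*2**(1/4)*uppergamma(1/4, 1) + 27*2**(1/4)*uppergamma(1/4, 1/2) + 18*sqrt(2) + 48*2**(1/4))/81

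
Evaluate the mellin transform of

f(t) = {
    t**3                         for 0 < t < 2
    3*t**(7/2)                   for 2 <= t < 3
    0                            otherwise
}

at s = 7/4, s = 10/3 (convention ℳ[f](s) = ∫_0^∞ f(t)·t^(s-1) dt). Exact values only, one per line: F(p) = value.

F(7/4) = -128*2**(1/4)/7 + 64*2**(3/4)/19 + 972*3**(1/4)/7
F(10/3) = -1152*2**(5/6)/41 + 192*2**(1/3)/19 + 13122*3**(5/6)/41

f breaks at 2 into 2 integrals to sum
on [0, 2) integrate f = t**3 against the kernel
segment 2 to 3 holds 3*t**(7/2); add its integral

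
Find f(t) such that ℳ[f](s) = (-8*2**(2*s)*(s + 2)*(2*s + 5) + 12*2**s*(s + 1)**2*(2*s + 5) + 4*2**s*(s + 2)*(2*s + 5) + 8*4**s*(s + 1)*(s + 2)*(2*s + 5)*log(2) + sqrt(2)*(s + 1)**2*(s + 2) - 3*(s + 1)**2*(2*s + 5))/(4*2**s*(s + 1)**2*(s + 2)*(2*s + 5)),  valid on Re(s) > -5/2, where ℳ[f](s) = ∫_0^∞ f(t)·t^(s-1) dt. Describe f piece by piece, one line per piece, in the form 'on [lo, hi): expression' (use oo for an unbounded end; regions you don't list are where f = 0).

on [0, 1/2): t**(5/2)
on [1/2, 1): 3*t**2
on [1, 2): t*log(t)

peel off the shared t-power: t**2 on [0, 1/2); 3*t**(3/2) on [1/2, 1); sqrt(t)*log(t) on [1, 2)
strip the shared t-power: t**(3/2) on [0, 1/2); 3*t on [1/2, 1); log(t) on [1, 2)
summing 3 kernel integrals split by 1/2, 1 yields ℳ[f](s)
over [0, 1/2), the kernel integral of t**(5/2) enters the sum
between 1/2 and 1 the integrand is 3*t**2·t^(s-1)
on [1, 2): add ∫ t*log(t)·t^(s-1) dt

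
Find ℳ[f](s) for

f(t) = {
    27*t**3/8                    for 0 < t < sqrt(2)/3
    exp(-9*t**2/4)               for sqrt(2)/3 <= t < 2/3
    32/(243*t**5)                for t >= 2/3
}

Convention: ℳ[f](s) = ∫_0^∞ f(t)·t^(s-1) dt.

strip the common scale on t: t**3/8 on [0, sqrt(2)); exp(-t**2/4) on [sqrt(2), 2); 32/t**5 on [2, ∞)
peel off the common scale on t: t**3 on [0, sqrt(2)/2); exp(-t**2) on [sqrt(2)/2, 1); t**(-5) on [1, ∞)
peel off the power substitution: t**(3/2) on [0, 1/2); exp(-t) on [1/2, 1); t**(-5/2) on [1, ∞)
the 3 pieces separated at sqrt(2)/3, 2/3 each add one integral
∫ over [0, sqrt(2)/3) of 27*t**3/8·t^(s-1) joins the sum
the [sqrt(2)/3, 2/3) slice contributes ∫ exp(-9*t**2/4)·t^(s-1) dt
piece [2/3, ∞): integrate 32/(243*t**5) against the kernel

2**(s/2)*(2*2**(s/2)*(s - 5)*(s + 3)*uppergamma(s/2, 1/2) - 2*2**(s/2)*(s - 5)*(s + 3)*uppergamma(s/2, 1) - 4*2**(s/2)*(s + 3) + sqrt(2)*(s - 5))/(4*3**s*(s - 5)*(s + 3))
  -3 < Re(s) < 5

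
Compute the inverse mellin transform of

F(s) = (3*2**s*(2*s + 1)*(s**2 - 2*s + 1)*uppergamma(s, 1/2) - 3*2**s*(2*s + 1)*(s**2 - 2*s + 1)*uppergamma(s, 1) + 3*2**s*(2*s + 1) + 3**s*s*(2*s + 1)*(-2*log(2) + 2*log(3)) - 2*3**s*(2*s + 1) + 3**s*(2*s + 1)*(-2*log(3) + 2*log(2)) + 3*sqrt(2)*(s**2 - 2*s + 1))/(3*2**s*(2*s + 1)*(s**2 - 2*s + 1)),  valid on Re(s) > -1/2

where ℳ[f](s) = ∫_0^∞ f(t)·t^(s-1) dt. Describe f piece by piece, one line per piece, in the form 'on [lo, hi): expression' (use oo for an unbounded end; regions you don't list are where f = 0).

integrate the 3 segments split at 1/2, 1, then add the results
for t in [0, 1/2): the term is ∫ sqrt(t)·t^(s-1)
over [1/2, 1), the kernel integral of exp(-t) enters the sum
over [1, 3/2), the kernel integral of log(t)/t enters the sum

on [0, 1/2): sqrt(t)
on [1/2, 1): exp(-t)
on [1, 3/2): log(t)/t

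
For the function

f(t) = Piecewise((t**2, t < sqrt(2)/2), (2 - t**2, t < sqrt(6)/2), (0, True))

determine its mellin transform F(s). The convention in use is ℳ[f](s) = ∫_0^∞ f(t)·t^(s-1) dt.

(3**(s/2)*s/2 + 4*3**(s/2) - s - 4)/(2*2**(s/2)*s*(s/2 + 1))
  Re(s) > -2

undo the power substitution: t on [0, 1/2); 2 - t on [1/2, 3/2)
slice at sqrt(2)/2, transform all 2 pieces, and sum them
over [0, sqrt(2)/2), the kernel integral of t**2 enters the sum
on [sqrt(2)/2, sqrt(6)/2) integrate f = (2 - t**2) against the kernel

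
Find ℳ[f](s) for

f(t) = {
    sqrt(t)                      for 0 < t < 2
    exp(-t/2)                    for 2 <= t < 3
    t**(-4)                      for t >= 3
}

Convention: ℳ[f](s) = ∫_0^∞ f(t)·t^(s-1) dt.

(2**s*(s - 4)*(2*s + 1)*uppergamma(s, 1) - 2**s*(s - 4)*(2*s + 1)*uppergamma(s, 3/2) + 2*2**(s + 1/2)*(s - 4) - 3**s*(2*s + 1)/81)/((s - 4)*(2*s + 1))
  -1/2 < Re(s) < 4

the 3 pieces separated at 2, 3 each add one integral
the [0, 2) slice contributes ∫ sqrt(t)·t^(s-1) dt
on [2, 3): add ∫ exp(-t/2)·t^(s-1) dt
piece [3, ∞): integrate t**(-4) against the kernel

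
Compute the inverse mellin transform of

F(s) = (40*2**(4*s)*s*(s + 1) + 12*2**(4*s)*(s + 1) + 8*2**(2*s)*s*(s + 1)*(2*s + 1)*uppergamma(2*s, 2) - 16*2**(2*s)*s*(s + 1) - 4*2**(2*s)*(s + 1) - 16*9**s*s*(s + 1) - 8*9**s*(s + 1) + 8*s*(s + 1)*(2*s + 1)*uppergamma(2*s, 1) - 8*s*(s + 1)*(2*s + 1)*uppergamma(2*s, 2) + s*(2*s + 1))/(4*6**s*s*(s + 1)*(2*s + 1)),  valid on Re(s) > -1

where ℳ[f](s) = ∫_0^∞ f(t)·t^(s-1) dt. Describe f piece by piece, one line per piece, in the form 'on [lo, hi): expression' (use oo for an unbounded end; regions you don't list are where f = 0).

on [0, 1/6): 3*t/2
on [1/6, 2/3): exp(-sqrt(6)*sqrt(t))
on [2/3, 3/2): sqrt(6)*sqrt(t)/2 + 1
on [3/2, 8/3): sqrt(6)*sqrt(t)/2 + 3
on [8/3, oo): exp(-sqrt(6)*sqrt(t)/2)

the common scale on t comes off first: t/2 on [0, 1/2); exp(-sqrt(2)*sqrt(t)) on [1/2, 2); sqrt(2)*sqrt(t)/2 + 1 on [2, 9/2); …
back out the common scale on t: t on [0, 1/4); exp(-2*sqrt(t)) on [1/4, 1); sqrt(t) + 1 on [1, 9/4); …
undo the power substitution: t**2 on [0, 1/2); exp(-2*t) on [1/2, 1); t + 1 on [1, 3/2); …
the 5 pieces separated at 1/6, 2/3, 3/2, 8/3 each add one integral
segment [0, 1/6) carries 3*t/2; integrate it
on [1/6, 2/3): add ∫ exp(-sqrt(6)*sqrt(t))·t^(s-1) dt
between 2/3 and 3/2 the integrand is (sqrt(6)*sqrt(t)/2 + 1)·t^(s-1)
on [3/2, 8/3): add ∫ (sqrt(6)*sqrt(t)/2 + 3)·t^(s-1) dt
∫ exp(-sqrt(6)*sqrt(t)/2)·t^(s-1) over [8/3, ∞)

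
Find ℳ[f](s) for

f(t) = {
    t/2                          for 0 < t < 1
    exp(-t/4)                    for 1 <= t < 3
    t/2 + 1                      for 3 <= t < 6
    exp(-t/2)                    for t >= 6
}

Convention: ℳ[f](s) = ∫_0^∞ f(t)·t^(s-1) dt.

(2*2**s*s*(s + 1)*uppergamma(s, 3) - 5*3**s*s - 2*3**s + 2*4**s*s*(s + 1)*uppergamma(s, 1/4) - 2*4**s*s*(s + 1)*uppergamma(s, 3/4) + 8*6**s*s + 2*6**s + s)/(2*s*(s + 1))
  Re(s) > -1

invert the common scale on t to get t on [0, 1/2); exp(-t/2) on [1/2, 3/2); t + 1 on [3/2, 3); …
summing 4 kernel integrals split by 1, 3, 6 yields ℳ[f](s)
on [0, 1): add ∫ t/2·t^(s-1) dt
on [1, 3): add ∫ exp(-t/4)·t^(s-1) dt
over [3, 6), the kernel integral of (t/2 + 1) enters the sum
for t in [6, ∞): the term is ∫ exp(-t/2)·t^(s-1)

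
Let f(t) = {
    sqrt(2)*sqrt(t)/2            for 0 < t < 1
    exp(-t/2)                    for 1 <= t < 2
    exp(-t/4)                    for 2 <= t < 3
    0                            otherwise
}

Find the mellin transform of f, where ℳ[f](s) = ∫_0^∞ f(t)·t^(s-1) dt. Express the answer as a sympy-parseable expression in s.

peel off the common scale on t: sqrt(t) on [0, 1/2); exp(-t) on [1/2, 1); exp(-t/2) on [1, 3/2)
along the cuts 1, 2, ℳ[f](s) splits into 3 integrals
between 0 and 1 the integrand is sqrt(2)*sqrt(t)/2·t^(s-1)
between 1 and 2 the integrand is exp(-t/2)·t^(s-1)
on [2, 3) integrate f = exp(-t/4) against the kernel

(2**s*(2*s + 1)*uppergamma(s, 1/2) - 2**s*(2*s + 1)*uppergamma(s, 1) + 4**s*(2*s + 1)*uppergamma(s, 1/2) - 4**s*(2*s + 1)*uppergamma(s, 3/4) + sqrt(2))/(2*s + 1)
  Re(s) > -1/2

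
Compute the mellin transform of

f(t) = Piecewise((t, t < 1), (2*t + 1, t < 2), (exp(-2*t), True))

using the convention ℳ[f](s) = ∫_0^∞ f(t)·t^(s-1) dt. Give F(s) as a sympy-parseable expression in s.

(2**s*s*(s + 1)*uppergamma(s, 4) - 2*4**s*s - 4**s + 5*8**s*s + 8**s)/(4**s*s*(s + 1))
  Re(s) > -1

summing 3 kernel integrals split by 1, 2 yields ℳ[f](s)
on [0, 1): add ∫ t·t^(s-1) dt
segment [1, 2) carries (2*t + 1); integrate it
for t in [2, ∞): the term is ∫ exp(-2*t)·t^(s-1)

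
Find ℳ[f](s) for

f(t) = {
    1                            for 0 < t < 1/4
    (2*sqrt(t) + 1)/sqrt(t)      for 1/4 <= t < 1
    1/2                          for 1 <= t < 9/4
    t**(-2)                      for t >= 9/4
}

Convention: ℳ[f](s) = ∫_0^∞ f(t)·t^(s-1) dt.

(162*2**(2*s)*(s - 2) - 32*3**(2*s)*s*(2*s - 1) + 81*3**(2*s)*(s - 2)*(2*s - 1) + 405*4**s*(s - 2)*(2*s - 1) - 324*s - 486*(s - 2)*(2*s - 1) + 648)/(162*2**(2*s)*s*(s - 2)*(2*s - 1))
  0 < Re(s) < 2

reversing the power substitution: 1 on [0, 1/2); (2*t + 1)/t on [1/2, 1); 1/2 on [1, 3/2); …
undo the shared t-power: t on [0, 1/2); 2*t + 1 on [1/2, 1); t/2 on [1, 3/2); …
split f at 1/4, 1, 9/4: ℳ[f](s) collects 4 kernel integrals
between 0 and 1/4 the integrand is 1·t^(s-1)
segment 1/4 to 1 holds (2*sqrt(t) + 1)/sqrt(t); add its integral
the [1, 9/4) slice contributes ∫ 1/2·t^(s-1) dt
∫ t**(-2)·t^(s-1) over [9/4, ∞)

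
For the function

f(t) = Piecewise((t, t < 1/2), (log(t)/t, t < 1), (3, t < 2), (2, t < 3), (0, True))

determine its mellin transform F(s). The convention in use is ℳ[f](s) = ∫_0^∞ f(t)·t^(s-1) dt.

linearity at 1/2, 1, 2 turns ℳ[f](s) into 4 summed integrals
∫ t·t^(s-1) over [0, 1/2)
segment 1/2 to 1 holds log(t)/t; add its integral
segment [1, 2) carries 3; integrate it
over [2, 3), the kernel integral of 2 enters the sum

(2*2**(2*s)*(s + 1)*(s**2 - 2*s + 1) - 2*2**s*s*(s + 1) - 6*2**s*(s + 1)*(s**2 - 2*s + 1) + 4*6**s*(s + 1)*(s**2 - 2*s + 1) + 4*s**2*(s + 1)*log(2) - 4*s*(s + 1)*log(2) + 4*s*(s + 1) + s*(s**2 - 2*s + 1))/(2*2**s*s*(s + 1)*(s**2 - 2*s + 1))
  Re(s) > -1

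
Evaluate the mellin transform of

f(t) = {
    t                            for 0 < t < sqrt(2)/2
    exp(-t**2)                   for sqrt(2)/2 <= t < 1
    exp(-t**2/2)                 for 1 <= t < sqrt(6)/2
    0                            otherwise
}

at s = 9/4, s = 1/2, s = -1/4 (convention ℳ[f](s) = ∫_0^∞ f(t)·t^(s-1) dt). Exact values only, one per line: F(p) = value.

remove the power substitution first: sqrt(t) on [0, 1/2); exp(-t) on [1/2, 1); exp(-t/2) on [1, 3/2)
cuts at sqrt(2)/2, 1: linearity sums the 3 kernel integrals
over [0, sqrt(2)/2), the kernel integral of t enters the sum
[sqrt(2)/2, 1) adds the kernel integral of exp(-t**2)
between 1 and sqrt(6)/2 the integrand is exp(-t**2/2)·t^(s-1)

F(9/4) = -2**(1/8)*uppergamma(9/8, 3/4) - uppergamma(9/8, 1)/2 + 2**(3/8)/13 + uppergamma(9/8, 1/2)/2 + 2**(1/8)*uppergamma(9/8, 1/2)
F(1/2) = -2**(1/4)*uppergamma(1/4, 3/4)/2 - uppergamma(1/4, 1)/2 + uppergamma(1/4, 1/2)/2 + 2**(1/4)*uppergamma(1/4, 1/2)/2 + 2**(1/4)/3
F(-1/4) = -2**(7/8)*uppergamma(-1/8, 3/4)/4 - uppergamma(-1/8, 1)/2 + 2**(7/8)*uppergamma(-1/8, 1/2)/4 + uppergamma(-1/8, 1/2)/2 + 2*2**(5/8)/3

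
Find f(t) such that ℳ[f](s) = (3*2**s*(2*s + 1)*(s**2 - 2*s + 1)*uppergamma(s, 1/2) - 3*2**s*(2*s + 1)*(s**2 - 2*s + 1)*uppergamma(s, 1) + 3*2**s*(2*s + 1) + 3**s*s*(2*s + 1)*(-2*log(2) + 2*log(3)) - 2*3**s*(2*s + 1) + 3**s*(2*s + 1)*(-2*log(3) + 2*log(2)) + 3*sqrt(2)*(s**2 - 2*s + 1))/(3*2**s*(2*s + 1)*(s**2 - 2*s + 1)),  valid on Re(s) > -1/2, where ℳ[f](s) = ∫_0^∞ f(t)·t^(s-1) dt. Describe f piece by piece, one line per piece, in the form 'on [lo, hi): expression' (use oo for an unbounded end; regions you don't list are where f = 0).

breakpoints 1/2, 1: one integral from each of the 3 segments
∫ over [0, 1/2) of sqrt(t)·t^(s-1) joins the sum
between 1/2 and 1 the integrand is exp(-t)·t^(s-1)
for t in [1, 3/2): the term is ∫ log(t)/t·t^(s-1)

on [0, 1/2): sqrt(t)
on [1/2, 1): exp(-t)
on [1, 3/2): log(t)/t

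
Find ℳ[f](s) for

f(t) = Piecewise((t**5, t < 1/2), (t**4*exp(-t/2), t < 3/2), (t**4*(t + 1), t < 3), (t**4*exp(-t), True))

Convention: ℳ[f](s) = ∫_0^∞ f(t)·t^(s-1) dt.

(512*2**(2*s)*(s + 4)*(s + 5)*uppergamma(s + 4, 1/4) - 512*2**(2*s)*(s + 4)*(s + 5)*uppergamma(s + 4, 3/4) + 32*2**s*(s + 4)*(s + 5)*uppergamma(s + 4, 3) - 405*3**s*(s + 4) - 162*3**s + 10368*6**s*(s + 4) + 2592*6**s + s + 4)/(32*2**s*(s + 4)*(s + 5))
  Re(s) > -5

strip the shared t-power: t**3 on [0, 1/2); t**2*exp(-t/2) on [1/2, 3/2); t**2*(t + 1) on [3/2, 3); …
the shared t-power comes off first: t on [0, 1/2); exp(-t/2) on [1/2, 3/2); t + 1 on [3/2, 3); …
decompose at 1/2, 3/2, 3; ℳ[f](s) sums the 4 pieces' integrals
the [0, 1/2) slice contributes ∫ t**5·t^(s-1) dt
segment 1/2 to 3/2 holds t**4*exp(-t/2); add its integral
[3/2, 3) adds the kernel integral of t**4*(t + 1)
∫ t**4*exp(-t)·t^(s-1) over [3, ∞)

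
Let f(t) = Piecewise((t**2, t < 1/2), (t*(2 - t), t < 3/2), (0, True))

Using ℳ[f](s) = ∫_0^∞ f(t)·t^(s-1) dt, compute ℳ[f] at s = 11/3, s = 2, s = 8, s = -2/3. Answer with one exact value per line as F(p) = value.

strip the shared t-power: t on [0, 1/2); 2 - t on [1/2, 3/2)
breakpoints 1/2: one integral from each of the 2 segments
∫ over [0, 1/2) of t**2·t^(s-1) joins the sum
the [1/2, 3/2) slice contributes ∫ t*(2 - t)·t^(s-1) dt

F(11/3) = 3*2**(1/3)*(-20 + 1053*3**(2/3))/7616
F(2) = 179/192
F(8) = 255857/92160
F(-2/3) = 3*2**(2/3)*(-14 + 13*3**(1/3))/16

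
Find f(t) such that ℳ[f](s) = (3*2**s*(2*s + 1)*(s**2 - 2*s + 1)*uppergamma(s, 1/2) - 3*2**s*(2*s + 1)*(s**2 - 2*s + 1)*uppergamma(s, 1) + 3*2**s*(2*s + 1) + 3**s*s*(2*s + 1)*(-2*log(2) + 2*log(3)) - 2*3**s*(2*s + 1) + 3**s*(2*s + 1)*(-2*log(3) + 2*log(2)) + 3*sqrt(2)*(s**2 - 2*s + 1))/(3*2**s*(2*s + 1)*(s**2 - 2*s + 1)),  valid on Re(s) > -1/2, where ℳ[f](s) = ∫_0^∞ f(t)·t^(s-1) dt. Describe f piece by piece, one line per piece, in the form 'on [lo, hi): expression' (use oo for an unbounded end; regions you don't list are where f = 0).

the 3 pieces separated at 1/2, 1 each add one integral
between 0 and 1/2 the integrand is sqrt(t)·t^(s-1)
[1/2, 1) adds the kernel integral of exp(-t)
∫ over [1, 3/2) of log(t)/t·t^(s-1) joins the sum

on [0, 1/2): sqrt(t)
on [1/2, 1): exp(-t)
on [1, 3/2): log(t)/t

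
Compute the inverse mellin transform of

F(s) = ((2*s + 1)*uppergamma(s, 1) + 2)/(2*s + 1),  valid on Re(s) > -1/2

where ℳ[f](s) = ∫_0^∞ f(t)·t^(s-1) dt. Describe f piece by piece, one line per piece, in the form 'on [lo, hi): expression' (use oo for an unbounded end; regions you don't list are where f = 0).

on [0, 1): sqrt(t)
on [1, oo): exp(-t)

f breaks at 1 into 2 integrals to sum
segment [0, 1) carries sqrt(t); integrate it
piece [1, ∞): integrate exp(-t) against the kernel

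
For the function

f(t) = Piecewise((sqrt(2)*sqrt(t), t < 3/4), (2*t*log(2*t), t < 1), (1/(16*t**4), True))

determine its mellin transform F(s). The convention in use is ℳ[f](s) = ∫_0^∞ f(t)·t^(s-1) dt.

(-32*2**(2*s)*(s - 4)*(2*s + 1) + 3**s*s*(s - 4)*(2*s + 1)*(-24*log(3) + 24*log(2)) + 3**s*(s - 4)*(2*s + 1)*(-24*log(3) + 24*log(2)) + 24*3**s*(s - 4)*(2*s + 1) + 16*3**s*sqrt(6)*(s - 4)*(s**2 + 2*s + 1) + 32*4**s*s*(s - 4)*(2*s + 1)*log(2) + 32*4**s*(s - 4)*(2*s + 1)*log(2) - 4**s*(2*s + 1)*(s**2 + 2*s + 1))/(16*2**(2*s)*(s - 4)*(2*s + 1)*(s**2 + 2*s + 1))
  -1/2 < Re(s) < 4

the common scale on t comes off first: sqrt(t) on [0, 3/2); t*log(t) on [3/2, 2); t**(-4) on [2, ∞)
decompose at 3/4, 1; ℳ[f](s) sums the 3 pieces' integrals
piece [0, 3/4): integrate sqrt(2)*sqrt(t) against the kernel
segment [3/4, 1) carries 2*t*log(2*t); integrate it
the [1, ∞) slice contributes ∫ 1/(16*t**4)·t^(s-1) dt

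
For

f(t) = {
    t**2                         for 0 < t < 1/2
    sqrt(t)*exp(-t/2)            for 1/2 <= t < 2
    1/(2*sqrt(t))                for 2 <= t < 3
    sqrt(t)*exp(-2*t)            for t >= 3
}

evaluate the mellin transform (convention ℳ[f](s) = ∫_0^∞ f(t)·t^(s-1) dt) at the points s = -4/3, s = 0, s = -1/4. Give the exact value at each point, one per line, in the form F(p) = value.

F(-4/3) = -2**(1/6)*uppergamma(-5/6, 1)/2 - 3**(1/6)/33 + 2**(5/6)*uppergamma(-5/6, 6) + 3*2**(1/6)/44 + 3*2**(1/3)/4 + 2**(1/6)*uppergamma(-5/6, 1/4)/2
F(0) = -sqrt(3)/3 - sqrt(2)*sqrt(pi)*erfc(1) + sqrt(2)*sqrt(pi)*erfc(sqrt(6))/2 + 1/8 + sqrt(2)/2 + sqrt(2)*sqrt(pi)*erfc(1/2)
F(-1/4) = -2**(1/4)*uppergamma(1/4, 1) - 2*3**(1/4)/9 + 2**(3/4)*uppergamma(1/4, 6)/2 + 10*2**(1/4)/21 + 2**(1/4)*uppergamma(1/4, 1/4)

undo the shared t-power: t**(3/2) on [0, 1/2); exp(-t/2) on [1/2, 2); 1/(2*t) on [2, 3); …
integrate the 4 segments split at 1/2, 2, 3, then add the results
∫ t**2·t^(s-1) over [0, 1/2)
∫ over [1/2, 2) of sqrt(t)*exp(-t/2)·t^(s-1) joins the sum
segment 2 to 3 holds 1/(2*sqrt(t)); add its integral
piece [3, ∞): integrate sqrt(t)*exp(-2*t) against the kernel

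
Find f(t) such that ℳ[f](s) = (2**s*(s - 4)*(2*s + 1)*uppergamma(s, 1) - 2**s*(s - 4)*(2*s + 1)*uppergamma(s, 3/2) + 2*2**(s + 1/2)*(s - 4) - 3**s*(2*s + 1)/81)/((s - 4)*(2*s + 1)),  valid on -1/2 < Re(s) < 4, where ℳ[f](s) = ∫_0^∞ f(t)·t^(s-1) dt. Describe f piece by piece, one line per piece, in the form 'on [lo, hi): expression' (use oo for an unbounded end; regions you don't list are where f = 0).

on [0, 2): sqrt(t)
on [2, 3): exp(-t/2)
on [3, oo): t**(-4)

slice at 2, 3, transform all 3 pieces, and sum them
over [0, 2), the kernel integral of sqrt(t) enters the sum
on [2, 3) integrate f = exp(-t/2) against the kernel
for t in [3, ∞): the term is ∫ t**(-4)·t^(s-1)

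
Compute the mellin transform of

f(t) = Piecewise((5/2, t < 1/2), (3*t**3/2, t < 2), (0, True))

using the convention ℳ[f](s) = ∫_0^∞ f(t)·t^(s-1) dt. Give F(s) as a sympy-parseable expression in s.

(192*2**(2*s)*s + 37*s + 120)/(16*2**s*s*(s + 3))
  Re(s) > 0

the 2 pieces separated at 1/2 each add one integral
piece [0, 1/2): integrate 5/2 against the kernel
segment [1/2, 2) carries 3*t**3/2; integrate it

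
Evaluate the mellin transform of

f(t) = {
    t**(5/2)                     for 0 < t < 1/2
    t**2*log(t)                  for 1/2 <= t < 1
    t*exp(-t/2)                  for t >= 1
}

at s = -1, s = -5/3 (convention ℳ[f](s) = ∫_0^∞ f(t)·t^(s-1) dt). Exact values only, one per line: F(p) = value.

F(-1) = -1/2 + sqrt(2)/6 + log(2)/2 - Ei(-1/2)
F(-5/3) = 2**(2/3)*(-90*2**(1/3) + 5*2**(2/3)*uppergamma(-2/3, 1/2) + 6*sqrt(2) + 30*log(2) + 90)/20

peel off the shared t-power: t**(3/2) on [0, 1/2); t*log(t) on [1/2, 1); exp(-t/2) on [1, ∞)
integrate the 3 segments split at 1/2, 1, then add the results
on [0, 1/2) integrate f = t**(5/2) against the kernel
on [1/2, 1) integrate f = t**2*log(t) against the kernel
piece [1, ∞): integrate t*exp(-t/2) against the kernel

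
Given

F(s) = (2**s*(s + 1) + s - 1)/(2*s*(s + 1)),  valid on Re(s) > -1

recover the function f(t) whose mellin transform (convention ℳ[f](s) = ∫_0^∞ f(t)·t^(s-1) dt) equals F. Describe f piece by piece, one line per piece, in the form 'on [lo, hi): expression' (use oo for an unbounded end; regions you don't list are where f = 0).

treat the 2 regions marked off by 1 separately and sum
the [0, 1) slice contributes ∫ t·t^(s-1) dt
on [1, 2): add ∫ 1/2·t^(s-1) dt

on [0, 1): t
on [1, 2): 1/2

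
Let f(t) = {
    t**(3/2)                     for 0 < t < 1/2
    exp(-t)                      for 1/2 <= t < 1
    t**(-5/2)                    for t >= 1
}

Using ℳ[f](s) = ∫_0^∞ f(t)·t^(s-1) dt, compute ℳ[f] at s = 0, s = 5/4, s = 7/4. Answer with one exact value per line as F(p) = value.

f breaks at 1/2, 1 into 3 integrals to sum
piece [0, 1/2): integrate t**(3/2) against the kernel
[1/2, 1) adds the kernel integral of exp(-t)
piece [1, ∞): integrate t**(-5/2) against the kernel

F(0) = Ei(-1) + sqrt(2)/6 + 2/5 - Ei(-1/2)
F(5/4) = -uppergamma(5/4, 1) + 2**(1/4)/22 + uppergamma(5/4, 1/2) + 4/5
F(7/4) = -uppergamma(7/4, 1) + 2**(3/4)/52 + uppergamma(7/4, 1/2) + 4/3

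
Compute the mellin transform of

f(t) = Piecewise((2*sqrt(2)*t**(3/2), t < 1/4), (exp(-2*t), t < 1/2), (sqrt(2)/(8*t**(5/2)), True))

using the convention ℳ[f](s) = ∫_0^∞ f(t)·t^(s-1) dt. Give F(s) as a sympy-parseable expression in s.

remove the common scale on t first: t**(3/2) on [0, 1/2); exp(-t) on [1/2, 1); t**(-5/2) on [1, ∞)
decompose at 1/4, 1/2; ℳ[f](s) sums the 3 pieces' integrals
[0, 1/4) adds the kernel integral of 2*sqrt(2)*t**(3/2)
segment [1/4, 1/2) carries exp(-2*t); integrate it
on [1/2, ∞): add ∫ sqrt(2)/(8*t**(5/2))·t^(s-1) dt

(2*2**s*(2*s - 5)*(2*s + 3)*uppergamma(s, 1/2) - 2*2**s*(2*s - 5)*(2*s + 3)*uppergamma(s, 1) - 4*2**s*(2*s + 3) + sqrt(2)*(2*s - 5))/(2*2**(2*s)*(2*s - 5)*(2*s + 3))
  -3/2 < Re(s) < 5/2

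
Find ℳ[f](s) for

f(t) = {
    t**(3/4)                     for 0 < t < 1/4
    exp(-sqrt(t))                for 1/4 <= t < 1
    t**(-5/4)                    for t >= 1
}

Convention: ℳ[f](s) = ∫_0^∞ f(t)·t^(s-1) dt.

(2*2**(2*s)*(4*s - 5)*(4*s + 3)*uppergamma(2*s, 1/2) - 2*2**(2*s)*(4*s - 5)*(4*s + 3)*uppergamma(2*s, 1) - 4*2**(2*s)*(4*s + 3) + sqrt(2)*(4*s - 5))/(4**s*(4*s - 5)*(4*s + 3))
  -3/4 < Re(s) < 5/4

back out the power substitution: t**(3/2) on [0, 1/2); exp(-t) on [1/2, 1); t**(-5/2) on [1, ∞)
treat the 3 regions marked off by 1/4, 1 separately and sum
on [0, 1/4) integrate f = t**(3/4) against the kernel
segment [1/4, 1) carries exp(-sqrt(t)); integrate it
piece [1, ∞): integrate t**(-5/4) against the kernel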